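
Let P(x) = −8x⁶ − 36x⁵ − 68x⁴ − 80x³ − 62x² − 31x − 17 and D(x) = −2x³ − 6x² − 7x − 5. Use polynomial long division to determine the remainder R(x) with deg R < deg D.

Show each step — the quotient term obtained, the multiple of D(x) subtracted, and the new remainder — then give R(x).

Step 1: lead(−8x⁶ − 36x⁵ − 68x⁴ − 80x³ − 62x² − 31x − 17) ÷ lead(D) = −8x⁶ ÷ −2x³ = 4x³. Subtract (4x³)·D = −8x⁶ − 24x⁵ − 28x⁴ − 20x³. Remainder: −12x⁵ − 40x⁴ − 60x³ − 62x² − 31x − 17.
Step 2: lead(−12x⁵ − 40x⁴ − 60x³ − 62x² − 31x − 17) ÷ lead(D) = −12x⁵ ÷ −2x³ = 6x². Subtract (6x²)·D = −12x⁵ − 36x⁴ − 42x³ − 30x². Remainder: −4x⁴ − 18x³ − 32x² − 31x − 17.
Step 3: lead(−4x⁴ − 18x³ − 32x² − 31x − 17) ÷ lead(D) = −4x⁴ ÷ −2x³ = 2x. Subtract (2x)·D = −4x⁴ − 12x³ − 14x² − 10x. Remainder: −6x³ − 18x² − 21x − 17.
Step 4: lead(−6x³ − 18x² − 21x − 17) ÷ lead(D) = −6x³ ÷ −2x³ = 3. Subtract (3)·D = −6x³ − 18x² − 21x − 15. Remainder: −2.

R(x) = −2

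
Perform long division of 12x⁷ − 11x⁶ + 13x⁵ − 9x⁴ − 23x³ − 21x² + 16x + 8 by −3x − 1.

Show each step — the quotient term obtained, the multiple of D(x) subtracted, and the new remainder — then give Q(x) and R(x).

Step 1: lead(12x⁷ − 11x⁶ + 13x⁵ − 9x⁴ − 23x³ − 21x² + 16x + 8) ÷ lead(D) = 12x⁷ ÷ −3x = −4x⁶. Subtract (−4x⁶)·D = 12x⁷ + 4x⁶. Remainder: −15x⁶ + 13x⁵ − 9x⁴ − 23x³ − 21x² + 16x + 8.
Step 2: lead(−15x⁶ + 13x⁵ − 9x⁴ − 23x³ − 21x² + 16x + 8) ÷ lead(D) = −15x⁶ ÷ −3x = 5x⁵. Subtract (5x⁵)·D = −15x⁶ − 5x⁵. Remainder: 18x⁵ − 9x⁴ − 23x³ − 21x² + 16x + 8.
Step 3: lead(18x⁵ − 9x⁴ − 23x³ − 21x² + 16x + 8) ÷ lead(D) = 18x⁵ ÷ −3x = −6x⁴. Subtract (−6x⁴)·D = 18x⁵ + 6x⁴. Remainder: −15x⁴ − 23x³ − 21x² + 16x + 8.
Step 4: lead(−15x⁴ − 23x³ − 21x² + 16x + 8) ÷ lead(D) = −15x⁴ ÷ −3x = 5x³. Subtract (5x³)·D = −15x⁴ − 5x³. Remainder: −18x³ − 21x² + 16x + 8.
Step 5: lead(−18x³ − 21x² + 16x + 8) ÷ lead(D) = −18x³ ÷ −3x = 6x². Subtract (6x²)·D = −18x³ − 6x². Remainder: −15x² + 16x + 8.
Step 6: lead(−15x² + 16x + 8) ÷ lead(D) = −15x² ÷ −3x = 5x. Subtract (5x)·D = −15x² − 5x. Remainder: 21x + 8.
Step 7: lead(21x + 8) ÷ lead(D) = 21x ÷ −3x = −7. Subtract (−7)·D = 21x + 7. Remainder: 1.

Q(x) = −4x⁶ + 5x⁵ − 6x⁴ + 5x³ + 6x² + 5x − 7; R(x) = 1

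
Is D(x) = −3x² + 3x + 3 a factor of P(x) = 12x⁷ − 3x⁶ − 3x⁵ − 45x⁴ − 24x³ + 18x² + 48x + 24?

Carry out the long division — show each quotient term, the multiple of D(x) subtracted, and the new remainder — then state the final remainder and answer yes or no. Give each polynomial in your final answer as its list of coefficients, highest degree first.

Step 1: lead(12x⁷ − 3x⁶ − 3x⁵ − 45x⁴ − 24x³ + 18x² + 48x + 24) ÷ lead(D) = 12x⁷ ÷ −3x² = −4x⁵. Subtract (−4x⁵)·D = 12x⁷ − 12x⁶ − 12x⁵. Remainder: 9x⁶ + 9x⁵ − 45x⁴ − 24x³ + 18x² + 48x + 24.
Step 2: lead(9x⁶ + 9x⁵ − 45x⁴ − 24x³ + 18x² + 48x + 24) ÷ lead(D) = 9x⁶ ÷ −3x² = −3x⁴. Subtract (−3x⁴)·D = 9x⁶ − 9x⁵ − 9x⁴. Remainder: 18x⁵ − 36x⁴ − 24x³ + 18x² + 48x + 24.
Step 3: lead(18x⁵ − 36x⁴ − 24x³ + 18x² + 48x + 24) ÷ lead(D) = 18x⁵ ÷ −3x² = −6x³. Subtract (−6x³)·D = 18x⁵ − 18x⁴ − 18x³. Remainder: −18x⁴ − 6x³ + 18x² + 48x + 24.
Step 4: lead(−18x⁴ − 6x³ + 18x² + 48x + 24) ÷ lead(D) = −18x⁴ ÷ −3x² = 6x². Subtract (6x²)·D = −18x⁴ + 18x³ + 18x². Remainder: −24x³ + 48x + 24.
Step 5: lead(−24x³ + 48x + 24) ÷ lead(D) = −24x³ ÷ −3x² = 8x. Subtract (8x)·D = −24x³ + 24x² + 24x. Remainder: −24x² + 24x + 24.
Step 6: lead(−24x² + 24x + 24) ÷ lead(D) = −24x² ÷ −3x² = 8. Subtract (8)·D = −24x² + 24x + 24. Remainder: 0.

R = [0], so D(x) is a factor of P(x). yes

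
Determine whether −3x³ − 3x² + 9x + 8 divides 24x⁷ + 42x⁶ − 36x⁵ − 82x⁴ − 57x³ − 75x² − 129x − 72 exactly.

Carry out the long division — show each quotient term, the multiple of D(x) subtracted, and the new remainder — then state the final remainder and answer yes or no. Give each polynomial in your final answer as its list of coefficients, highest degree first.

R = [0], so D(x) is a factor of P(x). yes

Step 1: lead(24x⁷ + 42x⁶ − 36x⁵ − 82x⁴ − 57x³ − 75x² − 129x − 72) ÷ lead(D) = 24x⁷ ÷ −3x³ = −8x⁴. Subtract (−8x⁴)·D = 24x⁷ + 24x⁶ − 72x⁵ − 64x⁴. Remainder: 18x⁶ + 36x⁵ − 18x⁴ − 57x³ − 75x² − 129x − 72.
Step 2: lead(18x⁶ + 36x⁵ − 18x⁴ − 57x³ − 75x² − 129x − 72) ÷ lead(D) = 18x⁶ ÷ −3x³ = −6x³. Subtract (−6x³)·D = 18x⁶ + 18x⁵ − 54x⁴ − 48x³. Remainder: 18x⁵ + 36x⁴ − 9x³ − 75x² − 129x − 72.
Step 3: lead(18x⁵ + 36x⁴ − 9x³ − 75x² − 129x − 72) ÷ lead(D) = 18x⁵ ÷ −3x³ = −6x². Subtract (−6x²)·D = 18x⁵ + 18x⁴ − 54x³ − 48x². Remainder: 18x⁴ + 45x³ − 27x² − 129x − 72.
Step 4: lead(18x⁴ + 45x³ − 27x² − 129x − 72) ÷ lead(D) = 18x⁴ ÷ −3x³ = −6x. Subtract (−6x)·D = 18x⁴ + 18x³ − 54x² − 48x. Remainder: 27x³ + 27x² − 81x − 72.
Step 5: lead(27x³ + 27x² − 81x − 72) ÷ lead(D) = 27x³ ÷ −3x³ = −9. Subtract (−9)·D = 27x³ + 27x² − 81x − 72. Remainder: 0.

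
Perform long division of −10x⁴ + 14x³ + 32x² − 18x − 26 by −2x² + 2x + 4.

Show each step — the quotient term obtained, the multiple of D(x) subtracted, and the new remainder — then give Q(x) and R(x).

Q(x) = 5x² − 2x − 8; R(x) = 6x + 6

Step 1: lead(−10x⁴ + 14x³ + 32x² − 18x − 26) ÷ lead(D) = −10x⁴ ÷ −2x² = 5x². Subtract (5x²)·D = −10x⁴ + 10x³ + 20x². Remainder: 4x³ + 12x² − 18x − 26.
Step 2: lead(4x³ + 12x² − 18x − 26) ÷ lead(D) = 4x³ ÷ −2x² = −2x. Subtract (−2x)·D = 4x³ − 4x² − 8x. Remainder: 16x² − 10x − 26.
Step 3: lead(16x² − 10x − 26) ÷ lead(D) = 16x² ÷ −2x² = −8. Subtract (−8)·D = 16x² − 16x − 32. Remainder: 6x + 6.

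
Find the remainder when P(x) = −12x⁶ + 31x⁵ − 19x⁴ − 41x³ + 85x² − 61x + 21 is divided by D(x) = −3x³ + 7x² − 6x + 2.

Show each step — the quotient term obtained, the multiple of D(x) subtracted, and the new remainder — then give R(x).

R(x) = x + 3

Step 1: lead(−12x⁶ + 31x⁵ − 19x⁴ − 41x³ + 85x² − 61x + 21) ÷ lead(D) = −12x⁶ ÷ −3x³ = 4x³. Subtract (4x³)·D = −12x⁶ + 28x⁵ − 24x⁴ + 8x³. Remainder: 3x⁵ + 5x⁴ − 49x³ + 85x² − 61x + 21.
Step 2: lead(3x⁵ + 5x⁴ − 49x³ + 85x² − 61x + 21) ÷ lead(D) = 3x⁵ ÷ −3x³ = −x². Subtract (−x²)·D = 3x⁵ − 7x⁴ + 6x³ − 2x². Remainder: 12x⁴ − 55x³ + 87x² − 61x + 21.
Step 3: lead(12x⁴ − 55x³ + 87x² − 61x + 21) ÷ lead(D) = 12x⁴ ÷ −3x³ = −4x. Subtract (−4x)·D = 12x⁴ − 28x³ + 24x² − 8x. Remainder: −27x³ + 63x² − 53x + 21.
Step 4: lead(−27x³ + 63x² − 53x + 21) ÷ lead(D) = −27x³ ÷ −3x³ = 9. Subtract (9)·D = −27x³ + 63x² − 54x + 18. Remainder: x + 3.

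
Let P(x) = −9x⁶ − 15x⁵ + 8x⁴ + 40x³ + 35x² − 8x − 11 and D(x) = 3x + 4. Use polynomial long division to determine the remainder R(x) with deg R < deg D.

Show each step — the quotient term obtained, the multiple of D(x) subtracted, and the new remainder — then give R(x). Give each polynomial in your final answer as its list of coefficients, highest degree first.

Step 1: lead(−9x⁶ − 15x⁵ + 8x⁴ + 40x³ + 35x² − 8x − 11) ÷ lead(D) = −9x⁶ ÷ 3x = −3x⁵. Subtract (−3x⁵)·D = −9x⁶ − 12x⁵. Remainder: −3x⁵ + 8x⁴ + 40x³ + 35x² − 8x − 11.
Step 2: lead(−3x⁵ + 8x⁴ + 40x³ + 35x² − 8x − 11) ÷ lead(D) = −3x⁵ ÷ 3x = −x⁴. Subtract (−x⁴)·D = −3x⁵ − 4x⁴. Remainder: 12x⁴ + 40x³ + 35x² − 8x − 11.
Step 3: lead(12x⁴ + 40x³ + 35x² − 8x − 11) ÷ lead(D) = 12x⁴ ÷ 3x = 4x³. Subtract (4x³)·D = 12x⁴ + 16x³. Remainder: 24x³ + 35x² − 8x − 11.
Step 4: lead(24x³ + 35x² − 8x − 11) ÷ lead(D) = 24x³ ÷ 3x = 8x². Subtract (8x²)·D = 24x³ + 32x². Remainder: 3x² − 8x − 11.
Step 5: lead(3x² − 8x − 11) ÷ lead(D) = 3x² ÷ 3x = x. Subtract (x)·D = 3x² + 4x. Remainder: −12x − 11.
Step 6: lead(−12x − 11) ÷ lead(D) = −12x ÷ 3x = −4. Subtract (−4)·D = −12x − 16. Remainder: 5.

R = [5]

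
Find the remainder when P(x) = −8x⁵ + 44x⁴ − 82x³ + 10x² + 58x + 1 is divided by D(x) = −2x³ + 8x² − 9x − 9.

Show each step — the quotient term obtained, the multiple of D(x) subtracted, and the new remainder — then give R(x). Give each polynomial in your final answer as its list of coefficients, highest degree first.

R = [-5, -8]

Step 1: lead(−8x⁵ + 44x⁴ − 82x³ + 10x² + 58x + 1) ÷ lead(D) = −8x⁵ ÷ −2x³ = 4x². Subtract (4x²)·D = −8x⁵ + 32x⁴ − 36x³ − 36x². Remainder: 12x⁴ − 46x³ + 46x² + 58x + 1.
Step 2: lead(12x⁴ − 46x³ + 46x² + 58x + 1) ÷ lead(D) = 12x⁴ ÷ −2x³ = −6x. Subtract (−6x)·D = 12x⁴ − 48x³ + 54x² + 54x. Remainder: 2x³ − 8x² + 4x + 1.
Step 3: lead(2x³ − 8x² + 4x + 1) ÷ lead(D) = 2x³ ÷ −2x³ = −1. Subtract (−1)·D = 2x³ − 8x² + 9x + 9. Remainder: −5x − 8.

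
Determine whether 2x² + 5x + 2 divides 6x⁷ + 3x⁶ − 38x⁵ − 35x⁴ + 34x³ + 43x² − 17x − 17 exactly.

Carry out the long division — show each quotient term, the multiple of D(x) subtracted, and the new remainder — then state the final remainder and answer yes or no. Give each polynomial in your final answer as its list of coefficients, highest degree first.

Step 1: lead(6x⁷ + 3x⁶ − 38x⁵ − 35x⁴ + 34x³ + 43x² − 17x − 17) ÷ lead(D) = 6x⁷ ÷ 2x² = 3x⁵. Subtract (3x⁵)·D = 6x⁷ + 15x⁶ + 6x⁵. Remainder: −12x⁶ − 44x⁵ − 35x⁴ + 34x³ + 43x² − 17x − 17.
Step 2: lead(−12x⁶ − 44x⁵ − 35x⁴ + 34x³ + 43x² − 17x − 17) ÷ lead(D) = −12x⁶ ÷ 2x² = −6x⁴. Subtract (−6x⁴)·D = −12x⁶ − 30x⁵ − 12x⁴. Remainder: −14x⁵ − 23x⁴ + 34x³ + 43x² − 17x − 17.
Step 3: lead(−14x⁵ − 23x⁴ + 34x³ + 43x² − 17x − 17) ÷ lead(D) = −14x⁵ ÷ 2x² = −7x³. Subtract (−7x³)·D = −14x⁵ − 35x⁴ − 14x³. Remainder: 12x⁴ + 48x³ + 43x² − 17x − 17.
Step 4: lead(12x⁴ + 48x³ + 43x² − 17x − 17) ÷ lead(D) = 12x⁴ ÷ 2x² = 6x². Subtract (6x²)·D = 12x⁴ + 30x³ + 12x². Remainder: 18x³ + 31x² − 17x − 17.
Step 5: lead(18x³ + 31x² − 17x − 17) ÷ lead(D) = 18x³ ÷ 2x² = 9x. Subtract (9x)·D = 18x³ + 45x² + 18x. Remainder: −14x² − 35x − 17.
Step 6: lead(−14x² − 35x − 17) ÷ lead(D) = −14x² ÷ 2x² = −7. Subtract (−7)·D = −14x² − 35x − 14. Remainder: −3.

R = [-3], so D(x) is not a factor of P(x). no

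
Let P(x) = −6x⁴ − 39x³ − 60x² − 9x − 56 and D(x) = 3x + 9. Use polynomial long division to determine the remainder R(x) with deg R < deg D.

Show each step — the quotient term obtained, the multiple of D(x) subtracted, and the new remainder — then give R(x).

Step 1: lead(−6x⁴ − 39x³ − 60x² − 9x − 56) ÷ lead(D) = −6x⁴ ÷ 3x = −2x³. Subtract (−2x³)·D = −6x⁴ − 18x³. Remainder: −21x³ − 60x² − 9x − 56.
Step 2: lead(−21x³ − 60x² − 9x − 56) ÷ lead(D) = −21x³ ÷ 3x = −7x². Subtract (−7x²)·D = −21x³ − 63x². Remainder: 3x² − 9x − 56.
Step 3: lead(3x² − 9x − 56) ÷ lead(D) = 3x² ÷ 3x = x. Subtract (x)·D = 3x² + 9x. Remainder: −18x − 56.
Step 4: lead(−18x − 56) ÷ lead(D) = −18x ÷ 3x = −6. Subtract (−6)·D = −18x − 54. Remainder: −2.

R(x) = −2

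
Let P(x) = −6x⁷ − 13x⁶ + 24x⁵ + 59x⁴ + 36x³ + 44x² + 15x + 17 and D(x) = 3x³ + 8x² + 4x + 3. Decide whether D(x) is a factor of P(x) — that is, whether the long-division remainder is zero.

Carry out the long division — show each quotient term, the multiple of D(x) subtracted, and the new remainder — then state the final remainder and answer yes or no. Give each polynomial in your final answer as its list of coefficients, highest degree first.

Step 1: lead(−6x⁷ − 13x⁶ + 24x⁵ + 59x⁴ + 36x³ + 44x² + 15x + 17) ÷ lead(D) = −6x⁷ ÷ 3x³ = −2x⁴. Subtract (−2x⁴)·D = −6x⁷ − 16x⁶ − 8x⁵ − 6x⁴. Remainder: 3x⁶ + 32x⁵ + 65x⁴ + 36x³ + 44x² + 15x + 17.
Step 2: lead(3x⁶ + 32x⁵ + 65x⁴ + 36x³ + 44x² + 15x + 17) ÷ lead(D) = 3x⁶ ÷ 3x³ = x³. Subtract (x³)·D = 3x⁶ + 8x⁵ + 4x⁴ + 3x³. Remainder: 24x⁵ + 61x⁴ + 33x³ + 44x² + 15x + 17.
Step 3: lead(24x⁵ + 61x⁴ + 33x³ + 44x² + 15x + 17) ÷ lead(D) = 24x⁵ ÷ 3x³ = 8x². Subtract (8x²)·D = 24x⁵ + 64x⁴ + 32x³ + 24x². Remainder: −3x⁴ + x³ + 20x² + 15x + 17.
Step 4: lead(−3x⁴ + x³ + 20x² + 15x + 17) ÷ lead(D) = −3x⁴ ÷ 3x³ = −x. Subtract (−x)·D = −3x⁴ − 8x³ − 4x² − 3x. Remainder: 9x³ + 24x² + 18x + 17.
Step 5: lead(9x³ + 24x² + 18x + 17) ÷ lead(D) = 9x³ ÷ 3x³ = 3. Subtract (3)·D = 9x³ + 24x² + 12x + 9. Remainder: 6x + 8.

R = [6, 8], so D(x) is not a factor of P(x). no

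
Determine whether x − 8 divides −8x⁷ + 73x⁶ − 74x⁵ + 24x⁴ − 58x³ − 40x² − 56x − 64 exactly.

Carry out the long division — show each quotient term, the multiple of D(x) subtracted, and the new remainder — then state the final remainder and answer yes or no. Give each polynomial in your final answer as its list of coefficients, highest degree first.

Step 1: lead(−8x⁷ + 73x⁶ − 74x⁵ + 24x⁴ − 58x³ − 40x² − 56x − 64) ÷ lead(D) = −8x⁷ ÷ x = −8x⁶. Subtract (−8x⁶)·D = −8x⁷ + 64x⁶. Remainder: 9x⁶ − 74x⁵ + 24x⁴ − 58x³ − 40x² − 56x − 64.
Step 2: lead(9x⁶ − 74x⁵ + 24x⁴ − 58x³ − 40x² − 56x − 64) ÷ lead(D) = 9x⁶ ÷ x = 9x⁵. Subtract (9x⁵)·D = 9x⁶ − 72x⁵. Remainder: −2x⁵ + 24x⁴ − 58x³ − 40x² − 56x − 64.
Step 3: lead(−2x⁵ + 24x⁴ − 58x³ − 40x² − 56x − 64) ÷ lead(D) = −2x⁵ ÷ x = −2x⁴. Subtract (−2x⁴)·D = −2x⁵ + 16x⁴. Remainder: 8x⁴ − 58x³ − 40x² − 56x − 64.
Step 4: lead(8x⁴ − 58x³ − 40x² − 56x − 64) ÷ lead(D) = 8x⁴ ÷ x = 8x³. Subtract (8x³)·D = 8x⁴ − 64x³. Remainder: 6x³ − 40x² − 56x − 64.
Step 5: lead(6x³ − 40x² − 56x − 64) ÷ lead(D) = 6x³ ÷ x = 6x². Subtract (6x²)·D = 6x³ − 48x². Remainder: 8x² − 56x − 64.
Step 6: lead(8x² − 56x − 64) ÷ lead(D) = 8x² ÷ x = 8x. Subtract (8x)·D = 8x² − 64x. Remainder: 8x − 64.
Step 7: lead(8x − 64) ÷ lead(D) = 8x ÷ x = 8. Subtract (8)·D = 8x − 64. Remainder: 0.

R = [0], so D(x) is a factor of P(x). yes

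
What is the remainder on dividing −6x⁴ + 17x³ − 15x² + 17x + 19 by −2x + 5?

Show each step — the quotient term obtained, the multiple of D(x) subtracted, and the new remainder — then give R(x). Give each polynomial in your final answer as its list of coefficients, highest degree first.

R = [-1]

Step 1: lead(−6x⁴ + 17x³ − 15x² + 17x + 19) ÷ lead(D) = −6x⁴ ÷ −2x = 3x³. Subtract (3x³)·D = −6x⁴ + 15x³. Remainder: 2x³ − 15x² + 17x + 19.
Step 2: lead(2x³ − 15x² + 17x + 19) ÷ lead(D) = 2x³ ÷ −2x = −x². Subtract (−x²)·D = 2x³ − 5x². Remainder: −10x² + 17x + 19.
Step 3: lead(−10x² + 17x + 19) ÷ lead(D) = −10x² ÷ −2x = 5x. Subtract (5x)·D = −10x² + 25x. Remainder: −8x + 19.
Step 4: lead(−8x + 19) ÷ lead(D) = −8x ÷ −2x = 4. Subtract (4)·D = −8x + 20. Remainder: −1.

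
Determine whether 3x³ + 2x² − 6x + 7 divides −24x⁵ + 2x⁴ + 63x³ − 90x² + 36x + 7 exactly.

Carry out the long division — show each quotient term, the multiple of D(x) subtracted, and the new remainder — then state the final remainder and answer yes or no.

R(x) = 0, so D(x) is a factor of P(x). yes

Step 1: lead(−24x⁵ + 2x⁴ + 63x³ − 90x² + 36x + 7) ÷ lead(D) = −24x⁵ ÷ 3x³ = −8x². Subtract (−8x²)·D = −24x⁵ − 16x⁴ + 48x³ − 56x². Remainder: 18x⁴ + 15x³ − 34x² + 36x + 7.
Step 2: lead(18x⁴ + 15x³ − 34x² + 36x + 7) ÷ lead(D) = 18x⁴ ÷ 3x³ = 6x. Subtract (6x)·D = 18x⁴ + 12x³ − 36x² + 42x. Remainder: 3x³ + 2x² − 6x + 7.
Step 3: lead(3x³ + 2x² − 6x + 7) ÷ lead(D) = 3x³ ÷ 3x³ = 1. Subtract (1)·D = 3x³ + 2x² − 6x + 7. Remainder: 0.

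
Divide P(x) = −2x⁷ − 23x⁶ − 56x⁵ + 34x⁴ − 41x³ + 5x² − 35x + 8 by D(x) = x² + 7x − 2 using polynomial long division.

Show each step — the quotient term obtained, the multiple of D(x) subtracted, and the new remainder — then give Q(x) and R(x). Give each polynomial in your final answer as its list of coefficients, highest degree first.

Q = [-2, -9, 3, -5, 0, -5]; R = [-2]

Step 1: lead(−2x⁷ − 23x⁶ − 56x⁵ + 34x⁴ − 41x³ + 5x² − 35x + 8) ÷ lead(D) = −2x⁷ ÷ x² = −2x⁵. Subtract (−2x⁵)·D = −2x⁷ − 14x⁶ + 4x⁵. Remainder: −9x⁶ − 60x⁵ + 34x⁴ − 41x³ + 5x² − 35x + 8.
Step 2: lead(−9x⁶ − 60x⁵ + 34x⁴ − 41x³ + 5x² − 35x + 8) ÷ lead(D) = −9x⁶ ÷ x² = −9x⁴. Subtract (−9x⁴)·D = −9x⁶ − 63x⁵ + 18x⁴. Remainder: 3x⁵ + 16x⁴ − 41x³ + 5x² − 35x + 8.
Step 3: lead(3x⁵ + 16x⁴ − 41x³ + 5x² − 35x + 8) ÷ lead(D) = 3x⁵ ÷ x² = 3x³. Subtract (3x³)·D = 3x⁵ + 21x⁴ − 6x³. Remainder: −5x⁴ − 35x³ + 5x² − 35x + 8.
Step 4: lead(−5x⁴ − 35x³ + 5x² − 35x + 8) ÷ lead(D) = −5x⁴ ÷ x² = −5x². Subtract (−5x²)·D = −5x⁴ − 35x³ + 10x². Remainder: −5x² − 35x + 8.
Step 5: lead(−5x² − 35x + 8) ÷ lead(D) = −5x² ÷ x² = −5. Subtract (−5)·D = −5x² − 35x + 10. Remainder: −2.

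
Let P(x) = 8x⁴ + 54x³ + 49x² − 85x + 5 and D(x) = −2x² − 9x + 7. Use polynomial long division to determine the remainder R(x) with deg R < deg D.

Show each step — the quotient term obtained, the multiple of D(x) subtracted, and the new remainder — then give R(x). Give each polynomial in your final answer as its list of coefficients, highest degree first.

R = [-4, -9]

Step 1: lead(8x⁴ + 54x³ + 49x² − 85x + 5) ÷ lead(D) = 8x⁴ ÷ −2x² = −4x². Subtract (−4x²)·D = 8x⁴ + 36x³ − 28x². Remainder: 18x³ + 77x² − 85x + 5.
Step 2: lead(18x³ + 77x² − 85x + 5) ÷ lead(D) = 18x³ ÷ −2x² = −9x. Subtract (−9x)·D = 18x³ + 81x² − 63x. Remainder: −4x² − 22x + 5.
Step 3: lead(−4x² − 22x + 5) ÷ lead(D) = −4x² ÷ −2x² = 2. Subtract (2)·D = −4x² − 18x + 14. Remainder: −4x − 9.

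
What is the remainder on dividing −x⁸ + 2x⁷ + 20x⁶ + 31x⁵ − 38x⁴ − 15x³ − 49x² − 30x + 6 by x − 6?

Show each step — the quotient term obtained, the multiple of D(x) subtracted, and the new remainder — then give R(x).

R(x) = 6

Step 1: lead(−x⁸ + 2x⁷ + 20x⁶ + 31x⁵ − 38x⁴ − 15x³ − 49x² − 30x + 6) ÷ lead(D) = −x⁸ ÷ x = −x⁷. Subtract (−x⁷)·D = −x⁸ + 6x⁷. Remainder: −4x⁷ + 20x⁶ + 31x⁵ − 38x⁴ − 15x³ − 49x² − 30x + 6.
Step 2: lead(−4x⁷ + 20x⁶ + 31x⁵ − 38x⁴ − 15x³ − 49x² − 30x + 6) ÷ lead(D) = −4x⁷ ÷ x = −4x⁶. Subtract (−4x⁶)·D = −4x⁷ + 24x⁶. Remainder: −4x⁶ + 31x⁵ − 38x⁴ − 15x³ − 49x² − 30x + 6.
Step 3: lead(−4x⁶ + 31x⁵ − 38x⁴ − 15x³ − 49x² − 30x + 6) ÷ lead(D) = −4x⁶ ÷ x = −4x⁵. Subtract (−4x⁵)·D = −4x⁶ + 24x⁵. Remainder: 7x⁵ − 38x⁴ − 15x³ − 49x² − 30x + 6.
Step 4: lead(7x⁵ − 38x⁴ − 15x³ − 49x² − 30x + 6) ÷ lead(D) = 7x⁵ ÷ x = 7x⁴. Subtract (7x⁴)·D = 7x⁵ − 42x⁴. Remainder: 4x⁴ − 15x³ − 49x² − 30x + 6.
Step 5: lead(4x⁴ − 15x³ − 49x² − 30x + 6) ÷ lead(D) = 4x⁴ ÷ x = 4x³. Subtract (4x³)·D = 4x⁴ − 24x³. Remainder: 9x³ − 49x² − 30x + 6.
Step 6: lead(9x³ − 49x² − 30x + 6) ÷ lead(D) = 9x³ ÷ x = 9x². Subtract (9x²)·D = 9x³ − 54x². Remainder: 5x² − 30x + 6.
Step 7: lead(5x² − 30x + 6) ÷ lead(D) = 5x² ÷ x = 5x. Subtract (5x)·D = 5x² − 30x. Remainder: 6.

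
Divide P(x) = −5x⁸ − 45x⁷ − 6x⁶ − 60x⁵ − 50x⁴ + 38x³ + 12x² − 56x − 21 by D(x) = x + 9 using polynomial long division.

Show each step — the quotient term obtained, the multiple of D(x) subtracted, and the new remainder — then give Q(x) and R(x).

Step 1: lead(−5x⁸ − 45x⁷ − 6x⁶ − 60x⁵ − 50x⁴ + 38x³ + 12x² − 56x − 21) ÷ lead(D) = −5x⁸ ÷ x = −5x⁷. Subtract (−5x⁷)·D = −5x⁸ − 45x⁷. Remainder: −6x⁶ − 60x⁵ − 50x⁴ + 38x³ + 12x² − 56x − 21.
Step 2: lead(−6x⁶ − 60x⁵ − 50x⁴ + 38x³ + 12x² − 56x − 21) ÷ lead(D) = −6x⁶ ÷ x = −6x⁵. Subtract (−6x⁵)·D = −6x⁶ − 54x⁵. Remainder: −6x⁵ − 50x⁴ + 38x³ + 12x² − 56x − 21.
Step 3: lead(−6x⁵ − 50x⁴ + 38x³ + 12x² − 56x − 21) ÷ lead(D) = −6x⁵ ÷ x = −6x⁴. Subtract (−6x⁴)·D = −6x⁵ − 54x⁴. Remainder: 4x⁴ + 38x³ + 12x² − 56x − 21.
Step 4: lead(4x⁴ + 38x³ + 12x² − 56x − 21) ÷ lead(D) = 4x⁴ ÷ x = 4x³. Subtract (4x³)·D = 4x⁴ + 36x³. Remainder: 2x³ + 12x² − 56x − 21.
Step 5: lead(2x³ + 12x² − 56x − 21) ÷ lead(D) = 2x³ ÷ x = 2x². Subtract (2x²)·D = 2x³ + 18x². Remainder: −6x² − 56x − 21.
Step 6: lead(−6x² − 56x − 21) ÷ lead(D) = −6x² ÷ x = −6x. Subtract (−6x)·D = −6x² − 54x. Remainder: −2x − 21.
Step 7: lead(−2x − 21) ÷ lead(D) = −2x ÷ x = −2. Subtract (−2)·D = −2x − 18. Remainder: −3.

Q(x) = −5x⁷ − 6x⁵ − 6x⁴ + 4x³ + 2x² − 6x − 2; R(x) = −3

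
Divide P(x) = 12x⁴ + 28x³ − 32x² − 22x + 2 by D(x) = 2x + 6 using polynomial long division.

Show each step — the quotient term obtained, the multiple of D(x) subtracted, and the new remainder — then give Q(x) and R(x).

Step 1: lead(12x⁴ + 28x³ − 32x² − 22x + 2) ÷ lead(D) = 12x⁴ ÷ 2x = 6x³. Subtract (6x³)·D = 12x⁴ + 36x³. Remainder: −8x³ − 32x² − 22x + 2.
Step 2: lead(−8x³ − 32x² − 22x + 2) ÷ lead(D) = −8x³ ÷ 2x = −4x². Subtract (−4x²)·D = −8x³ − 24x². Remainder: −8x² − 22x + 2.
Step 3: lead(−8x² − 22x + 2) ÷ lead(D) = −8x² ÷ 2x = −4x. Subtract (−4x)·D = −8x² − 24x. Remainder: 2x + 2.
Step 4: lead(2x + 2) ÷ lead(D) = 2x ÷ 2x = 1. Subtract (1)·D = 2x + 6. Remainder: −4.

Q(x) = 6x³ − 4x² − 4x + 1; R(x) = −4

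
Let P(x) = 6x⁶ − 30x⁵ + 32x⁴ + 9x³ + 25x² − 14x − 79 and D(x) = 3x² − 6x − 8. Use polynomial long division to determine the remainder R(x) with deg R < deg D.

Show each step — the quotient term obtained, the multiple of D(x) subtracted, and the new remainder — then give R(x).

Step 1: lead(6x⁶ − 30x⁵ + 32x⁴ + 9x³ + 25x² − 14x − 79) ÷ lead(D) = 6x⁶ ÷ 3x² = 2x⁴. Subtract (2x⁴)·D = 6x⁶ − 12x⁵ − 16x⁴. Remainder: −18x⁵ + 48x⁴ + 9x³ + 25x² − 14x − 79.
Step 2: lead(−18x⁵ + 48x⁴ + 9x³ + 25x² − 14x − 79) ÷ lead(D) = −18x⁵ ÷ 3x² = −6x³. Subtract (−6x³)·D = −18x⁵ + 36x⁴ + 48x³. Remainder: 12x⁴ − 39x³ + 25x² − 14x − 79.
Step 3: lead(12x⁴ − 39x³ + 25x² − 14x − 79) ÷ lead(D) = 12x⁴ ÷ 3x² = 4x². Subtract (4x²)·D = 12x⁴ − 24x³ − 32x². Remainder: −15x³ + 57x² − 14x − 79.
Step 4: lead(−15x³ + 57x² − 14x − 79) ÷ lead(D) = −15x³ ÷ 3x² = −5x. Subtract (−5x)·D = −15x³ + 30x² + 40x. Remainder: 27x² − 54x − 79.
Step 5: lead(27x² − 54x − 79) ÷ lead(D) = 27x² ÷ 3x² = 9. Subtract (9)·D = 27x² − 54x − 72. Remainder: −7.

R(x) = −7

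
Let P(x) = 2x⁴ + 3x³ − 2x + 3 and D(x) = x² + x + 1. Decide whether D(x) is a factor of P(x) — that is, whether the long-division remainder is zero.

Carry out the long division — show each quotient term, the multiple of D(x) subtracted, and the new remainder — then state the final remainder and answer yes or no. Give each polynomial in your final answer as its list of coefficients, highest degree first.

R = [6], so D(x) is not a factor of P(x). no

Step 1: lead(2x⁴ + 3x³ − 2x + 3) ÷ lead(D) = 2x⁴ ÷ x² = 2x². Subtract (2x²)·D = 2x⁴ + 2x³ + 2x². Remainder: x³ − 2x² − 2x + 3.
Step 2: lead(x³ − 2x² − 2x + 3) ÷ lead(D) = x³ ÷ x² = x. Subtract (x)·D = x³ + x² + x. Remainder: −3x² − 3x + 3.
Step 3: lead(−3x² − 3x + 3) ÷ lead(D) = −3x² ÷ x² = −3. Subtract (−3)·D = −3x² − 3x − 3. Remainder: 6.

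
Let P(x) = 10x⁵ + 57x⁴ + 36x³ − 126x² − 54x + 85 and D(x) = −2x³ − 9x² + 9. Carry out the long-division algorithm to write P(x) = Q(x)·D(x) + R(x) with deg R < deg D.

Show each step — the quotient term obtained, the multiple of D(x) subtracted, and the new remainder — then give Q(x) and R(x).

Step 1: lead(10x⁵ + 57x⁴ + 36x³ − 126x² − 54x + 85) ÷ lead(D) = 10x⁵ ÷ −2x³ = −5x². Subtract (−5x²)·D = 10x⁵ + 45x⁴ − 45x². Remainder: 12x⁴ + 36x³ − 81x² − 54x + 85.
Step 2: lead(12x⁴ + 36x³ − 81x² − 54x + 85) ÷ lead(D) = 12x⁴ ÷ −2x³ = −6x. Subtract (−6x)·D = 12x⁴ + 54x³ − 54x. Remainder: −18x³ − 81x² + 85.
Step 3: lead(−18x³ − 81x² + 85) ÷ lead(D) = −18x³ ÷ −2x³ = 9. Subtract (9)·D = −18x³ − 81x² + 81. Remainder: 4.

Q(x) = −5x² − 6x + 9; R(x) = 4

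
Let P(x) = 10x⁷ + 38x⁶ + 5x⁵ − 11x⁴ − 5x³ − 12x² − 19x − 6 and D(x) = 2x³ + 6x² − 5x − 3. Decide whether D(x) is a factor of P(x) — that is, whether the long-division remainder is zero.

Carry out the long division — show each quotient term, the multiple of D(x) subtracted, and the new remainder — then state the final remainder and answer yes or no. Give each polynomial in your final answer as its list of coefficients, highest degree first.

Step 1: lead(10x⁷ + 38x⁶ + 5x⁵ − 11x⁴ − 5x³ − 12x² − 19x − 6) ÷ lead(D) = 10x⁷ ÷ 2x³ = 5x⁴. Subtract (5x⁴)·D = 10x⁷ + 30x⁶ − 25x⁵ − 15x⁴. Remainder: 8x⁶ + 30x⁵ + 4x⁴ − 5x³ − 12x² − 19x − 6.
Step 2: lead(8x⁶ + 30x⁵ + 4x⁴ − 5x³ − 12x² − 19x − 6) ÷ lead(D) = 8x⁶ ÷ 2x³ = 4x³. Subtract (4x³)·D = 8x⁶ + 24x⁵ − 20x⁴ − 12x³. Remainder: 6x⁵ + 24x⁴ + 7x³ − 12x² − 19x − 6.
Step 3: lead(6x⁵ + 24x⁴ + 7x³ − 12x² − 19x − 6) ÷ lead(D) = 6x⁵ ÷ 2x³ = 3x². Subtract (3x²)·D = 6x⁵ + 18x⁴ − 15x³ − 9x². Remainder: 6x⁴ + 22x³ − 3x² − 19x − 6.
Step 4: lead(6x⁴ + 22x³ − 3x² − 19x − 6) ÷ lead(D) = 6x⁴ ÷ 2x³ = 3x. Subtract (3x)·D = 6x⁴ + 18x³ − 15x² − 9x. Remainder: 4x³ + 12x² − 10x − 6.
Step 5: lead(4x³ + 12x² − 10x − 6) ÷ lead(D) = 4x³ ÷ 2x³ = 2. Subtract (2)·D = 4x³ + 12x² − 10x − 6. Remainder: 0.

R = [0], so D(x) is a factor of P(x). yes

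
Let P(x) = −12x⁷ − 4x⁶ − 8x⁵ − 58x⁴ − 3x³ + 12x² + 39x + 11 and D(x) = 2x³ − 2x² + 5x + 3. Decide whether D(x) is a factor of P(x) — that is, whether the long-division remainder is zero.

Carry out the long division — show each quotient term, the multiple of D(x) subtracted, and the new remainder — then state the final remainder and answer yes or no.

R(x) = −7, so D(x) is not a factor of P(x). no

Step 1: lead(−12x⁷ − 4x⁶ − 8x⁵ − 58x⁴ − 3x³ + 12x² + 39x + 11) ÷ lead(D) = −12x⁷ ÷ 2x³ = −6x⁴. Subtract (−6x⁴)·D = −12x⁷ + 12x⁶ − 30x⁵ − 18x⁴. Remainder: −16x⁶ + 22x⁵ − 40x⁴ − 3x³ + 12x² + 39x + 11.
Step 2: lead(−16x⁶ + 22x⁵ − 40x⁴ − 3x³ + 12x² + 39x + 11) ÷ lead(D) = −16x⁶ ÷ 2x³ = −8x³. Subtract (−8x³)·D = −16x⁶ + 16x⁵ − 40x⁴ − 24x³. Remainder: 6x⁵ + 21x³ + 12x² + 39x + 11.
Step 3: lead(6x⁵ + 21x³ + 12x² + 39x + 11) ÷ lead(D) = 6x⁵ ÷ 2x³ = 3x². Subtract (3x²)·D = 6x⁵ − 6x⁴ + 15x³ + 9x². Remainder: 6x⁴ + 6x³ + 3x² + 39x + 11.
Step 4: lead(6x⁴ + 6x³ + 3x² + 39x + 11) ÷ lead(D) = 6x⁴ ÷ 2x³ = 3x. Subtract (3x)·D = 6x⁴ − 6x³ + 15x² + 9x. Remainder: 12x³ − 12x² + 30x + 11.
Step 5: lead(12x³ − 12x² + 30x + 11) ÷ lead(D) = 12x³ ÷ 2x³ = 6. Subtract (6)·D = 12x³ − 12x² + 30x + 18. Remainder: −7.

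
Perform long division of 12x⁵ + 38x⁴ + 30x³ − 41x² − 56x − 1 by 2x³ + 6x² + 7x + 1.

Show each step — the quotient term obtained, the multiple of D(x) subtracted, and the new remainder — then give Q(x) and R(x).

Q(x) = 6x² + x − 9; R(x) = 6x + 8

Step 1: lead(12x⁵ + 38x⁴ + 30x³ − 41x² − 56x − 1) ÷ lead(D) = 12x⁵ ÷ 2x³ = 6x². Subtract (6x²)·D = 12x⁵ + 36x⁴ + 42x³ + 6x². Remainder: 2x⁴ − 12x³ − 47x² − 56x − 1.
Step 2: lead(2x⁴ − 12x³ − 47x² − 56x − 1) ÷ lead(D) = 2x⁴ ÷ 2x³ = x. Subtract (x)·D = 2x⁴ + 6x³ + 7x² + x. Remainder: −18x³ − 54x² − 57x − 1.
Step 3: lead(−18x³ − 54x² − 57x − 1) ÷ lead(D) = −18x³ ÷ 2x³ = −9. Subtract (−9)·D = −18x³ − 54x² − 63x − 9. Remainder: 6x + 8.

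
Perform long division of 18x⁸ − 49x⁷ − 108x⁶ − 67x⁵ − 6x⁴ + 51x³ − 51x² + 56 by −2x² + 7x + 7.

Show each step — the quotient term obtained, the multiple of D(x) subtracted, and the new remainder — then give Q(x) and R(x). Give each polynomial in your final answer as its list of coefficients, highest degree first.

Step 1: lead(18x⁸ − 49x⁷ − 108x⁶ − 67x⁵ − 6x⁴ + 51x³ − 51x² + 56) ÷ lead(D) = 18x⁸ ÷ −2x² = −9x⁶. Subtract (−9x⁶)·D = 18x⁸ − 63x⁷ − 63x⁶. Remainder: 14x⁷ − 45x⁶ − 67x⁵ − 6x⁴ + 51x³ − 51x² + 56.
Step 2: lead(14x⁷ − 45x⁶ − 67x⁵ − 6x⁴ + 51x³ − 51x² + 56) ÷ lead(D) = 14x⁷ ÷ −2x² = −7x⁵. Subtract (−7x⁵)·D = 14x⁷ − 49x⁶ − 49x⁵. Remainder: 4x⁶ − 18x⁵ − 6x⁴ + 51x³ − 51x² + 56.
Step 3: lead(4x⁶ − 18x⁵ − 6x⁴ + 51x³ − 51x² + 56) ÷ lead(D) = 4x⁶ ÷ −2x² = −2x⁴. Subtract (−2x⁴)·D = 4x⁶ − 14x⁵ − 14x⁴. Remainder: −4x⁵ + 8x⁴ + 51x³ − 51x² + 56.
Step 4: lead(−4x⁵ + 8x⁴ + 51x³ − 51x² + 56) ÷ lead(D) = −4x⁵ ÷ −2x² = 2x³. Subtract (2x³)·D = −4x⁵ + 14x⁴ + 14x³. Remainder: −6x⁴ + 37x³ − 51x² + 56.
Step 5: lead(−6x⁴ + 37x³ − 51x² + 56) ÷ lead(D) = −6x⁴ ÷ −2x² = 3x². Subtract (3x²)·D = −6x⁴ + 21x³ + 21x². Remainder: 16x³ − 72x² + 56.
Step 6: lead(16x³ − 72x² + 56) ÷ lead(D) = 16x³ ÷ −2x² = −8x. Subtract (−8x)·D = 16x³ − 56x² − 56x. Remainder: −16x² + 56x + 56.
Step 7: lead(−16x² + 56x + 56) ÷ lead(D) = −16x² ÷ −2x² = 8. Subtract (8)·D = −16x² + 56x + 56. Remainder: 0.

Q = [-9, -7, -2, 2, 3, -8, 8]; R = [0]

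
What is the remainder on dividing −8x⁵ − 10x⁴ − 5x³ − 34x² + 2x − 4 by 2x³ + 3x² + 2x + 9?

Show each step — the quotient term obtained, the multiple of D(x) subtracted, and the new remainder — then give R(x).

Step 1: lead(−8x⁵ − 10x⁴ − 5x³ − 34x² + 2x − 4) ÷ lead(D) = −8x⁵ ÷ 2x³ = −4x². Subtract (−4x²)·D = −8x⁵ − 12x⁴ − 8x³ − 36x². Remainder: 2x⁴ + 3x³ + 2x² + 2x − 4.
Step 2: lead(2x⁴ + 3x³ + 2x² + 2x − 4) ÷ lead(D) = 2x⁴ ÷ 2x³ = x. Subtract (x)·D = 2x⁴ + 3x³ + 2x² + 9x. Remainder: −7x − 4.

R(x) = −7x − 4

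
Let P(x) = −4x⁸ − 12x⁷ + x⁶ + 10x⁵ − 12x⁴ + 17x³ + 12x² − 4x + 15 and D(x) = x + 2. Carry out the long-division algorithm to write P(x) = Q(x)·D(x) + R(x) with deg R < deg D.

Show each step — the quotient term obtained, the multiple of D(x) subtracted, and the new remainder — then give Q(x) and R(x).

Q(x) = −4x⁷ − 4x⁶ + 9x⁵ − 8x⁴ + 4x³ + 9x² − 6x + 8; R(x) = −1

Step 1: lead(−4x⁸ − 12x⁷ + x⁶ + 10x⁵ − 12x⁴ + 17x³ + 12x² − 4x + 15) ÷ lead(D) = −4x⁸ ÷ x = −4x⁷. Subtract (−4x⁷)·D = −4x⁸ − 8x⁷. Remainder: −4x⁷ + x⁶ + 10x⁵ − 12x⁴ + 17x³ + 12x² − 4x + 15.
Step 2: lead(−4x⁷ + x⁶ + 10x⁵ − 12x⁴ + 17x³ + 12x² − 4x + 15) ÷ lead(D) = −4x⁷ ÷ x = −4x⁶. Subtract (−4x⁶)·D = −4x⁷ − 8x⁶. Remainder: 9x⁶ + 10x⁵ − 12x⁴ + 17x³ + 12x² − 4x + 15.
Step 3: lead(9x⁶ + 10x⁵ − 12x⁴ + 17x³ + 12x² − 4x + 15) ÷ lead(D) = 9x⁶ ÷ x = 9x⁵. Subtract (9x⁵)·D = 9x⁶ + 18x⁵. Remainder: −8x⁵ − 12x⁴ + 17x³ + 12x² − 4x + 15.
Step 4: lead(−8x⁵ − 12x⁴ + 17x³ + 12x² − 4x + 15) ÷ lead(D) = −8x⁵ ÷ x = −8x⁴. Subtract (−8x⁴)·D = −8x⁵ − 16x⁴. Remainder: 4x⁴ + 17x³ + 12x² − 4x + 15.
Step 5: lead(4x⁴ + 17x³ + 12x² − 4x + 15) ÷ lead(D) = 4x⁴ ÷ x = 4x³. Subtract (4x³)·D = 4x⁴ + 8x³. Remainder: 9x³ + 12x² − 4x + 15.
Step 6: lead(9x³ + 12x² − 4x + 15) ÷ lead(D) = 9x³ ÷ x = 9x². Subtract (9x²)·D = 9x³ + 18x². Remainder: −6x² − 4x + 15.
Step 7: lead(−6x² − 4x + 15) ÷ lead(D) = −6x² ÷ x = −6x. Subtract (−6x)·D = −6x² − 12x. Remainder: 8x + 15.
Step 8: lead(8x + 15) ÷ lead(D) = 8x ÷ x = 8. Subtract (8)·D = 8x + 16. Remainder: −1.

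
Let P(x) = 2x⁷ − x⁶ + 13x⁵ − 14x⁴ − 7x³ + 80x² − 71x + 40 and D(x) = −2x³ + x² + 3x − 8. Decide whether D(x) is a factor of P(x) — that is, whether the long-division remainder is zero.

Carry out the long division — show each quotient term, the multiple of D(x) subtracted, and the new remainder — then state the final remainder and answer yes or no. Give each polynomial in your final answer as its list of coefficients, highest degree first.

R = [0], so D(x) is a factor of P(x). yes

Step 1: lead(2x⁷ − x⁶ + 13x⁵ − 14x⁴ − 7x³ + 80x² − 71x + 40) ÷ lead(D) = 2x⁷ ÷ −2x³ = −x⁴. Subtract (−x⁴)·D = 2x⁷ − x⁶ − 3x⁵ + 8x⁴. Remainder: 16x⁵ − 22x⁴ − 7x³ + 80x² − 71x + 40.
Step 2: lead(16x⁵ − 22x⁴ − 7x³ + 80x² − 71x + 40) ÷ lead(D) = 16x⁵ ÷ −2x³ = −8x². Subtract (−8x²)·D = 16x⁵ − 8x⁴ − 24x³ + 64x². Remainder: −14x⁴ + 17x³ + 16x² − 71x + 40.
Step 3: lead(−14x⁴ + 17x³ + 16x² − 71x + 40) ÷ lead(D) = −14x⁴ ÷ −2x³ = 7x. Subtract (7x)·D = −14x⁴ + 7x³ + 21x² − 56x. Remainder: 10x³ − 5x² − 15x + 40.
Step 4: lead(10x³ − 5x² − 15x + 40) ÷ lead(D) = 10x³ ÷ −2x³ = −5. Subtract (−5)·D = 10x³ − 5x² − 15x + 40. Remainder: 0.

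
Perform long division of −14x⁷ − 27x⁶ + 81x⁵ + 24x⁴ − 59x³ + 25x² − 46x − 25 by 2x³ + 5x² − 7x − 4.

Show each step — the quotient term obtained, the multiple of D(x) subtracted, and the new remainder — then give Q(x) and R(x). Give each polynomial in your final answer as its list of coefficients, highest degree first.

Q = [-7, 4, 6, -3, 7]; R = [-7, -9, 3]

Step 1: lead(−14x⁷ − 27x⁶ + 81x⁵ + 24x⁴ − 59x³ + 25x² − 46x − 25) ÷ lead(D) = −14x⁷ ÷ 2x³ = −7x⁴. Subtract (−7x⁴)·D = −14x⁷ − 35x⁶ + 49x⁵ + 28x⁴. Remainder: 8x⁶ + 32x⁵ − 4x⁴ − 59x³ + 25x² − 46x − 25.
Step 2: lead(8x⁶ + 32x⁵ − 4x⁴ − 59x³ + 25x² − 46x − 25) ÷ lead(D) = 8x⁶ ÷ 2x³ = 4x³. Subtract (4x³)·D = 8x⁶ + 20x⁵ − 28x⁴ − 16x³. Remainder: 12x⁵ + 24x⁴ − 43x³ + 25x² − 46x − 25.
Step 3: lead(12x⁵ + 24x⁴ − 43x³ + 25x² − 46x − 25) ÷ lead(D) = 12x⁵ ÷ 2x³ = 6x². Subtract (6x²)·D = 12x⁵ + 30x⁴ − 42x³ − 24x². Remainder: −6x⁴ − x³ + 49x² − 46x − 25.
Step 4: lead(−6x⁴ − x³ + 49x² − 46x − 25) ÷ lead(D) = −6x⁴ ÷ 2x³ = −3x. Subtract (−3x)·D = −6x⁴ − 15x³ + 21x² + 12x. Remainder: 14x³ + 28x² − 58x − 25.
Step 5: lead(14x³ + 28x² − 58x − 25) ÷ lead(D) = 14x³ ÷ 2x³ = 7. Subtract (7)·D = 14x³ + 35x² − 49x − 28. Remainder: −7x² − 9x + 3.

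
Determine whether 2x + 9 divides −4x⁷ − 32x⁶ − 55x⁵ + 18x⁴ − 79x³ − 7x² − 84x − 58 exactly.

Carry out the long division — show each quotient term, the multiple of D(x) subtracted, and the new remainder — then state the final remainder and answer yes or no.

Step 1: lead(−4x⁷ − 32x⁶ − 55x⁵ + 18x⁴ − 79x³ − 7x² − 84x − 58) ÷ lead(D) = −4x⁷ ÷ 2x = −2x⁶. Subtract (−2x⁶)·D = −4x⁷ − 18x⁶. Remainder: −14x⁶ − 55x⁵ + 18x⁴ − 79x³ − 7x² − 84x − 58.
Step 2: lead(−14x⁶ − 55x⁵ + 18x⁴ − 79x³ − 7x² − 84x − 58) ÷ lead(D) = −14x⁶ ÷ 2x = −7x⁵. Subtract (−7x⁵)·D = −14x⁶ − 63x⁵. Remainder: 8x⁵ + 18x⁴ − 79x³ − 7x² − 84x − 58.
Step 3: lead(8x⁵ + 18x⁴ − 79x³ − 7x² − 84x − 58) ÷ lead(D) = 8x⁵ ÷ 2x = 4x⁴. Subtract (4x⁴)·D = 8x⁵ + 36x⁴. Remainder: −18x⁴ − 79x³ − 7x² − 84x − 58.
Step 4: lead(−18x⁴ − 79x³ − 7x² − 84x − 58) ÷ lead(D) = −18x⁴ ÷ 2x = −9x³. Subtract (−9x³)·D = −18x⁴ − 81x³. Remainder: 2x³ − 7x² − 84x − 58.
Step 5: lead(2x³ − 7x² − 84x − 58) ÷ lead(D) = 2x³ ÷ 2x = x². Subtract (x²)·D = 2x³ + 9x². Remainder: −16x² − 84x − 58.
Step 6: lead(−16x² − 84x − 58) ÷ lead(D) = −16x² ÷ 2x = −8x. Subtract (−8x)·D = −16x² − 72x. Remainder: −12x − 58.
Step 7: lead(−12x − 58) ÷ lead(D) = −12x ÷ 2x = −6. Subtract (−6)·D = −12x − 54. Remainder: −4.

R(x) = −4, so D(x) is not a factor of P(x). no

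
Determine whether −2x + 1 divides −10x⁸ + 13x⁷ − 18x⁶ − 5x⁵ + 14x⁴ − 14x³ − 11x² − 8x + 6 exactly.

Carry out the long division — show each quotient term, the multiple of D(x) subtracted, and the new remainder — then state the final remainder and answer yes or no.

Step 1: lead(−10x⁸ + 13x⁷ − 18x⁶ − 5x⁵ + 14x⁴ − 14x³ − 11x² − 8x + 6) ÷ lead(D) = −10x⁸ ÷ −2x = 5x⁷. Subtract (5x⁷)·D = −10x⁸ + 5x⁷. Remainder: 8x⁷ − 18x⁶ − 5x⁵ + 14x⁴ − 14x³ − 11x² − 8x + 6.
Step 2: lead(8x⁷ − 18x⁶ − 5x⁵ + 14x⁴ − 14x³ − 11x² − 8x + 6) ÷ lead(D) = 8x⁷ ÷ −2x = −4x⁶. Subtract (−4x⁶)·D = 8x⁷ − 4x⁶. Remainder: −14x⁶ − 5x⁵ + 14x⁴ − 14x³ − 11x² − 8x + 6.
Step 3: lead(−14x⁶ − 5x⁵ + 14x⁴ − 14x³ − 11x² − 8x + 6) ÷ lead(D) = −14x⁶ ÷ −2x = 7x⁵. Subtract (7x⁵)·D = −14x⁶ + 7x⁵. Remainder: −12x⁵ + 14x⁴ − 14x³ − 11x² − 8x + 6.
Step 4: lead(−12x⁵ + 14x⁴ − 14x³ − 11x² − 8x + 6) ÷ lead(D) = −12x⁵ ÷ −2x = 6x⁴. Subtract (6x⁴)·D = −12x⁵ + 6x⁴. Remainder: 8x⁴ − 14x³ − 11x² − 8x + 6.
Step 5: lead(8x⁴ − 14x³ − 11x² − 8x + 6) ÷ lead(D) = 8x⁴ ÷ −2x = −4x³. Subtract (−4x³)·D = 8x⁴ − 4x³. Remainder: −10x³ − 11x² − 8x + 6.
Step 6: lead(−10x³ − 11x² − 8x + 6) ÷ lead(D) = −10x³ ÷ −2x = 5x². Subtract (5x²)·D = −10x³ + 5x². Remainder: −16x² − 8x + 6.
Step 7: lead(−16x² − 8x + 6) ÷ lead(D) = −16x² ÷ −2x = 8x. Subtract (8x)·D = −16x² + 8x. Remainder: −16x + 6.
Step 8: lead(−16x + 6) ÷ lead(D) = −16x ÷ −2x = 8. Subtract (8)·D = −16x + 8. Remainder: −2.

R(x) = −2, so D(x) is not a factor of P(x). no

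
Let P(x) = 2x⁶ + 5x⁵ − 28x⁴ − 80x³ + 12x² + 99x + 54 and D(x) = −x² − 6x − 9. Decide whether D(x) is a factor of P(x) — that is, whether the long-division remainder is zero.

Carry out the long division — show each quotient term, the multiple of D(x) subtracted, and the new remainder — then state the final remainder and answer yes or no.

Step 1: lead(2x⁶ + 5x⁵ − 28x⁴ − 80x³ + 12x² + 99x + 54) ÷ lead(D) = 2x⁶ ÷ −x² = −2x⁴. Subtract (−2x⁴)·D = 2x⁶ + 12x⁵ + 18x⁴. Remainder: −7x⁵ − 46x⁴ − 80x³ + 12x² + 99x + 54.
Step 2: lead(−7x⁵ − 46x⁴ − 80x³ + 12x² + 99x + 54) ÷ lead(D) = −7x⁵ ÷ −x² = 7x³. Subtract (7x³)·D = −7x⁵ − 42x⁴ − 63x³. Remainder: −4x⁴ − 17x³ + 12x² + 99x + 54.
Step 3: lead(−4x⁴ − 17x³ + 12x² + 99x + 54) ÷ lead(D) = −4x⁴ ÷ −x² = 4x². Subtract (4x²)·D = −4x⁴ − 24x³ − 36x². Remainder: 7x³ + 48x² + 99x + 54.
Step 4: lead(7x³ + 48x² + 99x + 54) ÷ lead(D) = 7x³ ÷ −x² = −7x. Subtract (−7x)·D = 7x³ + 42x² + 63x. Remainder: 6x² + 36x + 54.
Step 5: lead(6x² + 36x + 54) ÷ lead(D) = 6x² ÷ −x² = −6. Subtract (−6)·D = 6x² + 36x + 54. Remainder: 0.

R(x) = 0, so D(x) is a factor of P(x). yes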